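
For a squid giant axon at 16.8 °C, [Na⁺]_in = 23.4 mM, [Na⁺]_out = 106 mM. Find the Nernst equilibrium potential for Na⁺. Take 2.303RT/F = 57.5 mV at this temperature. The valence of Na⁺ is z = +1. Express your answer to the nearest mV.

38 mV

E = (57.5/z) · log₁₀([Na⁺]_out/[Na⁺]_in) with z = +1.
= (57.5/1) · log₁₀(106/23.4) = 57.50 · log₁₀(4.53)
= 57.50 · (0.6561) = 37.73 mV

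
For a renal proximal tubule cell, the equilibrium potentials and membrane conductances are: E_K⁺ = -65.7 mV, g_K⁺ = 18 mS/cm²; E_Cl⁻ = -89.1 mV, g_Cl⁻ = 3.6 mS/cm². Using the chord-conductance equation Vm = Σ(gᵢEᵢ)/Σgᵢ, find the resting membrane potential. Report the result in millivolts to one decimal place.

-69.6 mV

Σ gᵢEᵢ = 18·(-65.7) + 3.6·(-89.1) = -1503.36
Σ gᵢ = 18 + 3.6 = 21.6
Vm = -1503.36 / 21.6 = -69.60 mV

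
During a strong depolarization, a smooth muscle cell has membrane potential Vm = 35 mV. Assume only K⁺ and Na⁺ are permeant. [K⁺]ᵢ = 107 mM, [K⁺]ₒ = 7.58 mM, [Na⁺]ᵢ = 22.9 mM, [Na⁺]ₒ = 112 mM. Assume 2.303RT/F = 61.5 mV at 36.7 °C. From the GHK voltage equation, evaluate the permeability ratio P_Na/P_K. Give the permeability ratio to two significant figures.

Let α = P_Na/P_K. GHK: Vm = 61.5·log₁₀[(Kₒ + α·Naₒ)/(Kᵢ + α·Naᵢ)].
10^(Vm/61.5) = 10^(35.0/61.5) = 3.7077
So 3.7077·(Kᵢ + α·Naᵢ) = Kₒ + α·Naₒ → α = (3.7077·107.0 − 7.58) / (112.0 − 3.7077·22.9)
α = (396.7 − 7.58) / (112.0 − 84.91) = 389.1/27.09 = 14.36

14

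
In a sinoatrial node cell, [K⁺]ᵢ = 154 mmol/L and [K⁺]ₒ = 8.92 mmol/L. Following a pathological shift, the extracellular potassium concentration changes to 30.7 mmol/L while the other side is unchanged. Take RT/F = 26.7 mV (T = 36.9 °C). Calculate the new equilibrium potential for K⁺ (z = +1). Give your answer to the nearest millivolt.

After the shift: [K⁺]_out = 30.7, [K⁺]_in = 154 mmol/L.
E_new = (26.7/1)·ln(30.7/154) = 26.70 · (-1.6127) = -43.06 mV

-43 mV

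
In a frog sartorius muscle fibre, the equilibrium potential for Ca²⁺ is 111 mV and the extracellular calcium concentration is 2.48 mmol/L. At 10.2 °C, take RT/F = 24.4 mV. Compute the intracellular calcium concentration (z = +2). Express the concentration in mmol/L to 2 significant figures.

Nernst: E = (24.4/2) · ln([out]/[in]), so ln([out]/[in]) = 111.0 × 2 / 24.4 = 9.0984.
[out]/[in] = e^(9.0984) = 8941.
[in] = 2.48 / 8941 = 0.0002774 mmol/L.

0.00028 mmol/L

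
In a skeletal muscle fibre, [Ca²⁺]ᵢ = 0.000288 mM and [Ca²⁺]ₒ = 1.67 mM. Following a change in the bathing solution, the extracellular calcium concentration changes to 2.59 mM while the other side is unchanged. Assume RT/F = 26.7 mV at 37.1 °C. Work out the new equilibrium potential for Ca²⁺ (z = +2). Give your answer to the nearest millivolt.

122 mV

After the shift: [Ca²⁺]_out = 2.59, [Ca²⁺]_in = 0.000288 mM.
E_new = (26.7/2)·ln(2.59/0.000288) = 13.35 · (9.1042) = 121.54 mV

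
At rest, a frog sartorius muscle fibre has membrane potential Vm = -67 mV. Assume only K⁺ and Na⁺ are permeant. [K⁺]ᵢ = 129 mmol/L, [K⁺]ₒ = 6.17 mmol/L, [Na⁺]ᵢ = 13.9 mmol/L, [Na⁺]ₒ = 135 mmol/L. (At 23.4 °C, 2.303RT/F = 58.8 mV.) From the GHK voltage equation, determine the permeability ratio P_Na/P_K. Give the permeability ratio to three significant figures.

Let α = P_Na/P_K. GHK: Vm = 58.8·log₁₀[(Kₒ + α·Naₒ)/(Kᵢ + α·Naᵢ)].
10^(Vm/58.8) = 10^(-67.0/58.8) = 0.072534
So 0.072534·(Kᵢ + α·Naᵢ) = Kₒ + α·Naₒ → α = (0.072534·129.0 − 6.17) / (135.0 − 0.072534·13.9)
α = (9.357 − 6.17) / (135.0 − 1.008) = 3.187/134 = 0.02378

0.0238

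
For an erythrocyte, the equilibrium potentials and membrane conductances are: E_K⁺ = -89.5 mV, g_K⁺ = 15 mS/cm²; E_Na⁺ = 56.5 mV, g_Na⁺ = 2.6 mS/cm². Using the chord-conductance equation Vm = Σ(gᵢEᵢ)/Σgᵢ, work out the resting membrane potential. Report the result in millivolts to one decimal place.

Σ gᵢEᵢ = 15·(-89.5) + 2.6·(56.5) = -1195.60
Σ gᵢ = 15 + 2.6 = 17.6
Vm = -1195.60 / 17.6 = -67.93 mV

-67.9 mV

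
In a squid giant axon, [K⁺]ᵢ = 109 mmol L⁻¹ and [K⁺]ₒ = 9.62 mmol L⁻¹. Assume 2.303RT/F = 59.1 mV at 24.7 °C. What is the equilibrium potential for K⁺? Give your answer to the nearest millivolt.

E = (59.1/z) · log₁₀([K⁺]_out/[K⁺]_in) with z = +1.
= (59.1/1) · log₁₀(9.62/109) = 59.10 · log₁₀(0.08826)
= 59.10 · (-1.0543) = -62.31 mV

-62 mV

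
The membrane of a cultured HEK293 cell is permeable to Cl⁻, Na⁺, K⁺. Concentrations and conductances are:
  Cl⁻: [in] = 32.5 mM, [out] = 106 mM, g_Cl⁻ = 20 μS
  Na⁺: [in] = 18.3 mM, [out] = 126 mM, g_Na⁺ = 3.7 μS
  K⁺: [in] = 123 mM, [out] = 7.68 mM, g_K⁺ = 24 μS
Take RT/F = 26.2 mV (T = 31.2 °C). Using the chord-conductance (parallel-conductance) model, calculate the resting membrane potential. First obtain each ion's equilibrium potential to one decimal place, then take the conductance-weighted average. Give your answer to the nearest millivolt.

-46 mV

E_Cl⁻ = (26.2/-1)·ln(106/32.5) = -31.0 mV
E_Na⁺ = (26.2/1)·ln(126/18.3) = 50.5 mV
E_K⁺ = (26.2/1)·ln(7.68/123) = -72.7 mV
Vm = (Σ gᵢEᵢ)/(Σ gᵢ) = (20·-31.0 + 3.7·50.5 + 24·-72.7) / (20 + 3.7 + 24)
= -2177.95 / 47.7 = -45.66 mV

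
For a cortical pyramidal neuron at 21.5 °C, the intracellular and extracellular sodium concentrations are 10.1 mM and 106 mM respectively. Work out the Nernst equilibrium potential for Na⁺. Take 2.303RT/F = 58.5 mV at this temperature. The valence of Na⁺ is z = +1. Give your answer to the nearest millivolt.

E = (58.5/z) · log₁₀([Na⁺]_out/[Na⁺]_in) with z = +1.
= (58.5/1) · log₁₀(106/10.1) = 58.50 · log₁₀(10.5)
= 58.50 · (1.0210) = 59.73 mV

60 mV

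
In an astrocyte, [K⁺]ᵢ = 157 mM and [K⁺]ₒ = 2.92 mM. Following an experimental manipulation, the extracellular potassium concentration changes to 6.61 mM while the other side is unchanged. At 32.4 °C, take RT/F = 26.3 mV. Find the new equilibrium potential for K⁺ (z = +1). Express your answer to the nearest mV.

After the shift: [K⁺]_out = 6.61, [K⁺]_in = 157 mM.
E_new = (26.3/1)·ln(6.61/157) = 26.30 · (-3.1677) = -83.31 mV

-83 mV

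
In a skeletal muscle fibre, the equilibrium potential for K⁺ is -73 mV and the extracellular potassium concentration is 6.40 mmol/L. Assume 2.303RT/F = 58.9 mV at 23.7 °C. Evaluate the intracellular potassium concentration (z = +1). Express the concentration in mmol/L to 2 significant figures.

110 mmol/L

Nernst: E = (58.9/1) · log₁₀([out]/[in]), so log₁₀([out]/[in]) = -73.0 × 1 / 58.9 = -1.2394.
[out]/[in] = 10^(-1.2394) = 0.05763.
[in] = 6.40 / 0.05763 = 111.1 mmol/L.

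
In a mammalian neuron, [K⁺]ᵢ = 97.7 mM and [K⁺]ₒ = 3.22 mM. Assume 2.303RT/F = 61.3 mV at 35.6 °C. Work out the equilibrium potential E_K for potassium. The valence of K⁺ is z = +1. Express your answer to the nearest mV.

E = (61.3/z) · log₁₀([K⁺]_out/[K⁺]_in) with z = +1.
= (61.3/1) · log₁₀(3.22/97.7) = 61.30 · log₁₀(0.03296)
= 61.30 · (-1.4820) = -90.85 mV

-91 mV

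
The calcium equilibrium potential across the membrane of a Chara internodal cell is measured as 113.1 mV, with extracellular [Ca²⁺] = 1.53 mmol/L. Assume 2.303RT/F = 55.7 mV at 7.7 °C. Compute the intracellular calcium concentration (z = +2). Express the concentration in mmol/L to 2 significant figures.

Nernst: E = (55.7/2) · log₁₀([out]/[in]), so log₁₀([out]/[in]) = 113.1 × 2 / 55.7 = 4.0610.
[out]/[in] = 10^(4.0610) = 1.151e+04.
[in] = 1.53 / 1.151e+04 = 0.0001329 mmol/L.

0.00013 mmol/L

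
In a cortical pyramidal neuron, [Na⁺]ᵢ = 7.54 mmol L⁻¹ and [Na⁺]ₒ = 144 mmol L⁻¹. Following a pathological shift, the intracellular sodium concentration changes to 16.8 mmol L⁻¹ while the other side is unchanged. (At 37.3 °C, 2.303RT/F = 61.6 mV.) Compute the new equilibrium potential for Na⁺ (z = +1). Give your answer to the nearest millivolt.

57 mV

After the shift: [Na⁺]_out = 144, [Na⁺]_in = 16.8 mmol L⁻¹.
E_new = (61.6/1)·log₁₀(144/16.8) = 61.60 · (0.9331) = 57.48 mV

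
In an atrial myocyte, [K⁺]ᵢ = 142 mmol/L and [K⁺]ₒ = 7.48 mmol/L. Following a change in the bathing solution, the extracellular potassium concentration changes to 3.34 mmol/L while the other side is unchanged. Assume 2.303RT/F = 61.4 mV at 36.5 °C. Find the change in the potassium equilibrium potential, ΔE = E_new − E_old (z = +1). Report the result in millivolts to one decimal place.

E_old = (61.4/1)·log₁₀(7.48/142) = -78.49 mV
E_new = (61.4/1)·log₁₀(3.34/142) = -99.99 mV
ΔE = -99.99 − (-78.49) = -21.50 mV

-21.5 mV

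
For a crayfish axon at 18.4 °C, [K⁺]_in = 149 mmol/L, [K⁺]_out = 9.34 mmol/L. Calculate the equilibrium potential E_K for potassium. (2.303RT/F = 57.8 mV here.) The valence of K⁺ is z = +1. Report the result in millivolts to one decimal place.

-69.5 mV

E = (57.8/z) · log₁₀([K⁺]_out/[K⁺]_in) with z = +1.
= (57.8/1) · log₁₀(9.34/149) = 57.80 · log₁₀(0.06268)
= 57.80 · (-1.2028) = -69.52 mV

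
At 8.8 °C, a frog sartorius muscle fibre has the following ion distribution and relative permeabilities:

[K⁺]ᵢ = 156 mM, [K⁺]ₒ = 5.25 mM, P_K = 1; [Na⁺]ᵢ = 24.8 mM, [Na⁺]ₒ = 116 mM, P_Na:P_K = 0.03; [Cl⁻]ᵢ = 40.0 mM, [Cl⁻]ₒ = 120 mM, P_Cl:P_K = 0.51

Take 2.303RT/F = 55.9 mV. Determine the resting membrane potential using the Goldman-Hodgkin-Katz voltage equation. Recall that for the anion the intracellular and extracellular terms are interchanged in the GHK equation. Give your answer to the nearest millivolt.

-49 mV

Vm = 55.9 · log₁₀[(Σ P·[cation]ₒ + Σ P·[anion]ᵢ) / (Σ P·[cation]ᵢ + Σ P·[anion]ₒ)]
Numerator = 1×5.25 + 0.03×116 + 0.51×40.0 = 29.13
Denominator = 1×156 + 0.03×24.8 + 0.51×120 = 217.9
Vm = 55.9 · log₁₀(0.13366) = 55.9 × (-0.8740) = -48.86 mV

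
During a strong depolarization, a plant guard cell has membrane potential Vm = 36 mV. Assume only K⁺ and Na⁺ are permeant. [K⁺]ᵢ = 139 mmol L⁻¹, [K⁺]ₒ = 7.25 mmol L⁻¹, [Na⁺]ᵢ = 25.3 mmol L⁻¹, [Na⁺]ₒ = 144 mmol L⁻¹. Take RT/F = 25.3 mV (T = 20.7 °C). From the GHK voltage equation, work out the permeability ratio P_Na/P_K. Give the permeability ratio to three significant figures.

Let α = P_Na/P_K. GHK: Vm = 25.3·ln[(Kₒ + α·Naₒ)/(Kᵢ + α·Naᵢ)].
e^(Vm/25.3) = e^(36.0/25.3) = 4.1492
So 4.1492·(Kᵢ + α·Naᵢ) = Kₒ + α·Naₒ → α = (4.1492·139.0 − 7.25) / (144.0 − 4.1492·25.3)
α = (576.7 − 7.25) / (144.0 − 105) = 569.5/39.02 = 14.59

14.6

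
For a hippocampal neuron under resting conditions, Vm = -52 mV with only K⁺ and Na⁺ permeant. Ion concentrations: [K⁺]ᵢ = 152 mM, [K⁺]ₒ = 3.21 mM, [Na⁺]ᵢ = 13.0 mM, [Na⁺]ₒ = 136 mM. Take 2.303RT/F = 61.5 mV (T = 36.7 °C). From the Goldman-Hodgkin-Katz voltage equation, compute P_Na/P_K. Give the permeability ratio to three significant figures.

0.138

Let α = P_Na/P_K. GHK: Vm = 61.5·log₁₀[(Kₒ + α·Naₒ)/(Kᵢ + α·Naᵢ)].
10^(Vm/61.5) = 10^(-52.0/61.5) = 0.14272
So 0.14272·(Kᵢ + α·Naᵢ) = Kₒ + α·Naₒ → α = (0.14272·152.0 − 3.21) / (136.0 − 0.14272·13.0)
α = (21.69 − 3.21) / (136.0 − 1.855) = 18.48/134.1 = 0.1378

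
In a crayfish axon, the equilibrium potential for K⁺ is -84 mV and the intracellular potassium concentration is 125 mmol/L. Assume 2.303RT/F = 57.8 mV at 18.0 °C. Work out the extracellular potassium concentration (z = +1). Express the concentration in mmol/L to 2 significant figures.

4.4 mmol/L

Nernst: E = (57.8/1) · log₁₀([out]/[in]), so log₁₀([out]/[in]) = -84.0 × 1 / 57.8 = -1.4533.
[out]/[in] = 10^(-1.4533) = 0.03521.
[out] = 0.03521 × 125 = 4.402 mmol/L.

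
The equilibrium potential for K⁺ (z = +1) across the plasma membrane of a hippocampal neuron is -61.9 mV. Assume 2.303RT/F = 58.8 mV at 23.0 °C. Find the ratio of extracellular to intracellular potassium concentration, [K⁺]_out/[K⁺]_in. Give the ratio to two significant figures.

log₁₀([out]/[in]) = E·z/(58.8) = -61.9 × 1 / 58.8 = -1.0527
[out]/[in] = 10^(-1.0527) = 0.08857

0.089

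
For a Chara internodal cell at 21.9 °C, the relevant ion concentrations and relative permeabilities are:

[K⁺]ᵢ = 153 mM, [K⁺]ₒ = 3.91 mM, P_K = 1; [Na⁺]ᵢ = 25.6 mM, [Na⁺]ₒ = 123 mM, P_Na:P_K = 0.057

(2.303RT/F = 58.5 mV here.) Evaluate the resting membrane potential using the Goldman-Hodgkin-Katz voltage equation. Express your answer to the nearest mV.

Vm = 58.5 · log₁₀[(Σ P·[cation]ₒ + Σ P·[anion]ᵢ) / (Σ P·[cation]ᵢ + Σ P·[anion]ₒ)]
Numerator = 1×3.91 + 0.057×123 = 10.92
Denominator = 1×153 + 0.057×25.6 = 154.5
Vm = 58.5 · log₁₀(0.070705) = 58.5 × (-1.1506) = -67.31 mV

-67 mV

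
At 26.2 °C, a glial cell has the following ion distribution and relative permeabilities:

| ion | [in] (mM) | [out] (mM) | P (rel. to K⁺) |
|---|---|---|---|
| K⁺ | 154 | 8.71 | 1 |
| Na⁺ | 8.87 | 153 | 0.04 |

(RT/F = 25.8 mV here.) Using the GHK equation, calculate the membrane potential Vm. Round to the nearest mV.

-60 mV

Vm = 25.8 · ln[(Σ P·[cation]ₒ + Σ P·[anion]ᵢ) / (Σ P·[cation]ᵢ + Σ P·[anion]ₒ)]
Numerator = 1×8.71 + 0.04×153 = 14.83
Denominator = 1×154 + 0.04×8.87 = 154.4
Vm = 25.8 · ln(0.096077) = 25.8 × (-2.3426) = -60.44 mV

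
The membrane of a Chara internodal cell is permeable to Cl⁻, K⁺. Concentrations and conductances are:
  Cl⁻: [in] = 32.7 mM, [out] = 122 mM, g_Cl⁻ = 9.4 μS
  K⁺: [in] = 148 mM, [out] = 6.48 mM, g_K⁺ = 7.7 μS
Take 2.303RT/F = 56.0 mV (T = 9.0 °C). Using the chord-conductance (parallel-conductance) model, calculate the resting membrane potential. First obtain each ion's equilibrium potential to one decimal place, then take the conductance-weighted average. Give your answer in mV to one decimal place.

-51.9 mV

E_Cl⁻ = (56.0/-1)·log₁₀(122/32.7) = -32.0 mV
E_K⁺ = (56.0/1)·log₁₀(6.48/148) = -76.1 mV
Vm = (Σ gᵢEᵢ)/(Σ gᵢ) = (9.4·-32.0 + 7.7·-76.1) / (9.4 + 7.7)
= -886.77 / 17.1 = -51.86 mV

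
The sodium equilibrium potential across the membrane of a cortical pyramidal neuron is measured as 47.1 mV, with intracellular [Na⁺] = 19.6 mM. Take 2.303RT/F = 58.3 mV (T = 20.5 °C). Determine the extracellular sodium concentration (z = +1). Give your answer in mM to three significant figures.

126 mM

Nernst: E = (58.3/1) · log₁₀([out]/[in]), so log₁₀([out]/[in]) = 47.1 × 1 / 58.3 = 0.8079.
[out]/[in] = 10^(0.8079) = 6.425.
[out] = 6.425 × 19.6 = 125.9 mM.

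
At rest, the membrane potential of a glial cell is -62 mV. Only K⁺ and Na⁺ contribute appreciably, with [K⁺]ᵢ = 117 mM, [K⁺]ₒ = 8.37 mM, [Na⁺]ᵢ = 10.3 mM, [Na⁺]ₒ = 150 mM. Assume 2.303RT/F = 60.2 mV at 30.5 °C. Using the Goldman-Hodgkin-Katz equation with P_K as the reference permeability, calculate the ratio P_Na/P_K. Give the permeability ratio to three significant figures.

Let α = P_Na/P_K. GHK: Vm = 60.2·log₁₀[(Kₒ + α·Naₒ)/(Kᵢ + α·Naᵢ)].
10^(Vm/60.2) = 10^(-62.0/60.2) = 0.093347
So 0.093347·(Kᵢ + α·Naᵢ) = Kₒ + α·Naₒ → α = (0.093347·117.0 − 8.37) / (150.0 − 0.093347·10.3)
α = (10.92 − 8.37) / (150.0 − 0.9615) = 2.552/149 = 0.01712

0.0171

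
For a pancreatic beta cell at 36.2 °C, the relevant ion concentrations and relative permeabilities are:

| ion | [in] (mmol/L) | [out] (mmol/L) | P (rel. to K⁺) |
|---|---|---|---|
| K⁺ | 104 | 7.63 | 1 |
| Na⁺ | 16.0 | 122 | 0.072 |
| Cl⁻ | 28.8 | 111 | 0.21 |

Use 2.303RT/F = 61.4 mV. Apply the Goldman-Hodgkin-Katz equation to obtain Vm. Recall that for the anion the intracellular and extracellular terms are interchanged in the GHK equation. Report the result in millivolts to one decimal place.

-46.5 mV

Vm = 61.4 · log₁₀[(Σ P·[cation]ₒ + Σ P·[anion]ᵢ) / (Σ P·[cation]ᵢ + Σ P·[anion]ₒ)]
Numerator = 1×7.63 + 0.072×122 + 0.21×28.8 = 22.46
Denominator = 1×104 + 0.072×16.0 + 0.21×111 = 128.5
Vm = 61.4 · log₁₀(0.17485) = 61.4 × (-0.7573) = -46.50 mV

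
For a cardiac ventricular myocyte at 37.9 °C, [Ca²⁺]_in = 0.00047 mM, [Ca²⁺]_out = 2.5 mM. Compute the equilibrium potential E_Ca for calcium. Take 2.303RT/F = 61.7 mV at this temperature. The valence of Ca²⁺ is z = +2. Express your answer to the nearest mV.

115 mV

E = (61.7/z) · log₁₀([Ca²⁺]_out/[Ca²⁺]_in) with z = +2.
= (61.7/2) · log₁₀(2.5/0.00047) = 30.85 · log₁₀(5319)
= 30.85 · (3.7258) = 114.94 mV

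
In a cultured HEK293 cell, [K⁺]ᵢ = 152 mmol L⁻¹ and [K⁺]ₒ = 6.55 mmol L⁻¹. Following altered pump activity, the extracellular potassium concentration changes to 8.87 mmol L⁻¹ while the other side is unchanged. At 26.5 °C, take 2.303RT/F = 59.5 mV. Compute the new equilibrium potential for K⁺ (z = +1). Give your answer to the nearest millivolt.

-73 mV

After the shift: [K⁺]_out = 8.87, [K⁺]_in = 152 mmol L⁻¹.
E_new = (59.5/1)·log₁₀(8.87/152) = 59.50 · (-1.2339) = -73.42 mV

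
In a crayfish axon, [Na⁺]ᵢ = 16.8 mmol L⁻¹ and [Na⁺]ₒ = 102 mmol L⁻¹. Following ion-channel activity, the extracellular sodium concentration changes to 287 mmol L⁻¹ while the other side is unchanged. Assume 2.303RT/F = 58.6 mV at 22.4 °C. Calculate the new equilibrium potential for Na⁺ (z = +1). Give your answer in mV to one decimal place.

72.2 mV

After the shift: [Na⁺]_out = 287, [Na⁺]_in = 16.8 mmol L⁻¹.
E_new = (58.6/1)·log₁₀(287/16.8) = 58.60 · (1.2326) = 72.23 mV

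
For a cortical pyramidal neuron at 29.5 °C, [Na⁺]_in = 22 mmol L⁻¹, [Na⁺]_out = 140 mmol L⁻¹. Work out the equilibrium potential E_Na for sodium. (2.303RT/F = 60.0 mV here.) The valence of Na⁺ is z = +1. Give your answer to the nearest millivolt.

E = (60.0/z) · log₁₀([Na⁺]_out/[Na⁺]_in) with z = +1.
= (60.0/1) · log₁₀(140/22) = 60.00 · log₁₀(6.364)
= 60.00 · (0.8037) = 48.22 mV

48 mV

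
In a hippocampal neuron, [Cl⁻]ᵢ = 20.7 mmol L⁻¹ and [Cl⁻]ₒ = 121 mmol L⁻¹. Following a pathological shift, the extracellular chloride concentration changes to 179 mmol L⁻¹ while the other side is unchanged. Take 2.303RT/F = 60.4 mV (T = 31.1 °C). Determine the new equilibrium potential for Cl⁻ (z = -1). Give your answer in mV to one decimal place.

-56.6 mV

After the shift: [Cl⁻]_out = 179, [Cl⁻]_in = 20.7 mmol L⁻¹.
E_new = (60.4/-1)·log₁₀(179/20.7) = -60.40 · (0.9369) = -56.59 mV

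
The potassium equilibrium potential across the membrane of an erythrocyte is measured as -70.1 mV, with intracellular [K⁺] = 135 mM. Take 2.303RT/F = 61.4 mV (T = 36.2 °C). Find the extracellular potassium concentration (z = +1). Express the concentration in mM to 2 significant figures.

Nernst: E = (61.4/1) · log₁₀([out]/[in]), so log₁₀([out]/[in]) = -70.1 × 1 / 61.4 = -1.1417.
[out]/[in] = 10^(-1.1417) = 0.07216.
[out] = 0.07216 × 135 = 9.742 mM.

9.7 mM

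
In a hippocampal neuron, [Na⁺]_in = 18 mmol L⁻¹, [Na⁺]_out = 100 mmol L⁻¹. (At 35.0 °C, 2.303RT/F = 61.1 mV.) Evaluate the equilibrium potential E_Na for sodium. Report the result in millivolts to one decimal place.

45.5 mV

E = (61.1/z) · log₁₀([Na⁺]_out/[Na⁺]_in) with z = +1.
= (61.1/1) · log₁₀(100/18) = 61.10 · log₁₀(5.556)
= 61.10 · (0.7447) = 45.50 mV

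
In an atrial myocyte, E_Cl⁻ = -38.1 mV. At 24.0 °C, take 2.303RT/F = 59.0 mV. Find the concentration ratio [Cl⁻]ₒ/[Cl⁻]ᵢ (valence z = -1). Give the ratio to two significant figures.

4.4

log₁₀([out]/[in]) = E·z/(59.0) = -38.1 × -1 / 59.0 = 0.6458
[out]/[in] = 10^(0.6458) = 4.423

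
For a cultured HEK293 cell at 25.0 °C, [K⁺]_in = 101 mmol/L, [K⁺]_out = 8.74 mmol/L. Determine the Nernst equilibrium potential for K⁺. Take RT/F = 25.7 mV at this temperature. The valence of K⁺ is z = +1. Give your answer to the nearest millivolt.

-63 mV

E = (25.7/z) · ln([K⁺]_out/[K⁺]_in) with z = +1.
= (25.7/1) · ln(8.74/101) = 25.70 · ln(0.08653)
= 25.70 · (-2.4472) = -62.89 mV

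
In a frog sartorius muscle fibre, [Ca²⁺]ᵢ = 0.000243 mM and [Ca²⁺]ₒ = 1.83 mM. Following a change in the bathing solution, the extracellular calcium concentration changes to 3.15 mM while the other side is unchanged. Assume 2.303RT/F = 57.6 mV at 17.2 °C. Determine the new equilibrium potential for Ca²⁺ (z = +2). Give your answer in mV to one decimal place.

118.4 mV

After the shift: [Ca²⁺]_out = 3.15, [Ca²⁺]_in = 0.000243 mM.
E_new = (57.6/2)·log₁₀(3.15/0.000243) = 28.80 · (4.1127) = 118.45 mV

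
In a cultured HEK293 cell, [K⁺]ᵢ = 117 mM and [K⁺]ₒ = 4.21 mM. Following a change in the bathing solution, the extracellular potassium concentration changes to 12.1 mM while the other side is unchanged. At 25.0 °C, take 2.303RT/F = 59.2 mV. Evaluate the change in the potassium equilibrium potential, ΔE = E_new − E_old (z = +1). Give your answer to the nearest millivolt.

27 mV

E_old = (59.2/1)·log₁₀(4.21/117) = -85.48 mV
E_new = (59.2/1)·log₁₀(12.1/117) = -58.34 mV
ΔE = -58.34 − (-85.48) = 27.14 mV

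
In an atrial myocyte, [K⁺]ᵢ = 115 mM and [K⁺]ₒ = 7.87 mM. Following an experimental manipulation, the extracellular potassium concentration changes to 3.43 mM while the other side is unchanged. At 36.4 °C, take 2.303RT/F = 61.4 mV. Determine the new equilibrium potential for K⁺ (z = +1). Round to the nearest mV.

-94 mV

After the shift: [K⁺]_out = 3.43, [K⁺]_in = 115 mM.
E_new = (61.4/1)·log₁₀(3.43/115) = 61.40 · (-1.5254) = -93.66 mV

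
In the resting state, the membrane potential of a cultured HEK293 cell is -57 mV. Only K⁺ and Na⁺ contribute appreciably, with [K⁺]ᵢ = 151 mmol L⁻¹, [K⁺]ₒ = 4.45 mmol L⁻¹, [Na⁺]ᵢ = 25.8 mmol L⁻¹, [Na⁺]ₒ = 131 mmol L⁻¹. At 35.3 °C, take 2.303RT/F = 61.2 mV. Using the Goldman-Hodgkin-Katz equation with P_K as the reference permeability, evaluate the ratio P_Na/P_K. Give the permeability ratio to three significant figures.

Let α = P_Na/P_K. GHK: Vm = 61.2·log₁₀[(Kₒ + α·Naₒ)/(Kᵢ + α·Naᵢ)].
10^(Vm/61.2) = 10^(-57.0/61.2) = 0.11712
So 0.11712·(Kᵢ + α·Naᵢ) = Kₒ + α·Naₒ → α = (0.11712·151.0 − 4.45) / (131.0 − 0.11712·25.8)
α = (17.68 − 4.45) / (131.0 − 3.022) = 13.23/128 = 0.1034

0.103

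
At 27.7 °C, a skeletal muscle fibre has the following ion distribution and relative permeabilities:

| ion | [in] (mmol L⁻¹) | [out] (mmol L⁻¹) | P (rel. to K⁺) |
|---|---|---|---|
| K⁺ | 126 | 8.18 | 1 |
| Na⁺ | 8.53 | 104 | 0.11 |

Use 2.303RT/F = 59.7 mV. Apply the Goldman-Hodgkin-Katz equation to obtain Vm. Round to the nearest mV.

Vm = 59.7 · log₁₀[(Σ P·[cation]ₒ + Σ P·[anion]ᵢ) / (Σ P·[cation]ᵢ + Σ P·[anion]ₒ)]
Numerator = 1×8.18 + 0.11×104 = 19.62
Denominator = 1×126 + 0.11×8.53 = 126.9
Vm = 59.7 · log₁₀(0.15456) = 59.7 × (-0.8109) = -48.41 mV

-48 mV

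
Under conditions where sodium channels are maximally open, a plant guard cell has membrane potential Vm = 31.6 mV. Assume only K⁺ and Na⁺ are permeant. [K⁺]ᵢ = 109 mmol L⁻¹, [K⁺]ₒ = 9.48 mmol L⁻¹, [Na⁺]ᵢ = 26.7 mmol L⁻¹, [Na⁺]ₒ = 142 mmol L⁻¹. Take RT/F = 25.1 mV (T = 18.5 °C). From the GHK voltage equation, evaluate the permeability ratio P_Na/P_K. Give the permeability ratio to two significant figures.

7.8

Let α = P_Na/P_K. GHK: Vm = 25.1·ln[(Kₒ + α·Naₒ)/(Kᵢ + α·Naᵢ)].
e^(Vm/25.1) = e^(31.6/25.1) = 3.5218
So 3.5218·(Kᵢ + α·Naᵢ) = Kₒ + α·Naₒ → α = (3.5218·109.0 − 9.48) / (142.0 − 3.5218·26.7)
α = (383.9 − 9.48) / (142.0 − 94.03) = 374.4/47.97 = 7.805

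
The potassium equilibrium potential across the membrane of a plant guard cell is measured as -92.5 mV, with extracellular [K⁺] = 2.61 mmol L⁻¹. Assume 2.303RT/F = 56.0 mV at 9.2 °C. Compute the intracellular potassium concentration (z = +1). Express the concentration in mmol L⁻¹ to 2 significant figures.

Nernst: E = (56.0/1) · log₁₀([out]/[in]), so log₁₀([out]/[in]) = -92.5 × 1 / 56.0 = -1.6518.
[out]/[in] = 10^(-1.6518) = 0.0223.
[in] = 2.61 / 0.0223 = 117.1 mmol L⁻¹.

120 mmol L⁻¹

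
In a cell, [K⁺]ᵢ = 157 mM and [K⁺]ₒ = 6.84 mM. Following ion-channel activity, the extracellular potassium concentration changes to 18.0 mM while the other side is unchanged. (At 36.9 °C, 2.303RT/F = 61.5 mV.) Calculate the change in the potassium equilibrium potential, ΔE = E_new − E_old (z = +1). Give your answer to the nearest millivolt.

E_old = (61.5/1)·log₁₀(6.84/157) = -83.69 mV
E_new = (61.5/1)·log₁₀(18.0/157) = -57.85 mV
ΔE = -57.85 − (-83.69) = 25.84 mV

26 mV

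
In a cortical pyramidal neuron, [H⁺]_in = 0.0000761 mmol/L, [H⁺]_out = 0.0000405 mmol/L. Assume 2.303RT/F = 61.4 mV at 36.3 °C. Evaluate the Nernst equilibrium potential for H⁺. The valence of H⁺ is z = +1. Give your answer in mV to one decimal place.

-16.8 mV

E = (61.4/z) · log₁₀([H⁺]_out/[H⁺]_in) with z = +1.
= (61.4/1) · log₁₀(0.0000405/0.0000761) = 61.40 · log₁₀(0.5322)
= 61.40 · (-0.2739) = -16.82 mV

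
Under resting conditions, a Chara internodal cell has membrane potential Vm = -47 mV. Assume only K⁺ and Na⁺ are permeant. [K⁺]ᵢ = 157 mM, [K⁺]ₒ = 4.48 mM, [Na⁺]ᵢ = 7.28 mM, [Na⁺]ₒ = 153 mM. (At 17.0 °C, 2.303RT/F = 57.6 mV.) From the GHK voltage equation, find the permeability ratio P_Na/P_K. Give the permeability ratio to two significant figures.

Let α = P_Na/P_K. GHK: Vm = 57.6·log₁₀[(Kₒ + α·Naₒ)/(Kᵢ + α·Naᵢ)].
10^(Vm/57.6) = 10^(-47.0/57.6) = 0.15277
So 0.15277·(Kᵢ + α·Naᵢ) = Kₒ + α·Naₒ → α = (0.15277·157.0 − 4.48) / (153.0 − 0.15277·7.28)
α = (23.98 − 4.48) / (153.0 − 1.112) = 19.5/151.9 = 0.1284

0.13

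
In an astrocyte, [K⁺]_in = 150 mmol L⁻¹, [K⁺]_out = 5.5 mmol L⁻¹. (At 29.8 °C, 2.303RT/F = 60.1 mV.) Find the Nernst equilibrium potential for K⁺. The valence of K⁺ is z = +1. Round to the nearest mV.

E = (60.1/z) · log₁₀([K⁺]_out/[K⁺]_in) with z = +1.
= (60.1/1) · log₁₀(5.5/150) = 60.10 · log₁₀(0.03667)
= 60.10 · (-1.4357) = -86.29 mV

-86 mV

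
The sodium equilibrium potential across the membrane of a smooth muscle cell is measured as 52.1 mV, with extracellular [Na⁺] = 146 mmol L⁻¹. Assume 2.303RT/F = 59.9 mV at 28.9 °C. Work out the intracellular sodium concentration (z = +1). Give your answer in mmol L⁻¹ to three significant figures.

19.7 mmol L⁻¹

Nernst: E = (59.9/1) · log₁₀([out]/[in]), so log₁₀([out]/[in]) = 52.1 × 1 / 59.9 = 0.8698.
[out]/[in] = 10^(0.8698) = 7.409.
[in] = 146 / 7.409 = 19.7 mmol L⁻¹.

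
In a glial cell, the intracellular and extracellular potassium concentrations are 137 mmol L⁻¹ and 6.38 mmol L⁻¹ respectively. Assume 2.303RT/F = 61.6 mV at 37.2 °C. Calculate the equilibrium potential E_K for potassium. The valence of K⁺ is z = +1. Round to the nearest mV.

E = (61.6/z) · log₁₀([K⁺]_out/[K⁺]_in) with z = +1.
= (61.6/1) · log₁₀(6.38/137) = 61.60 · log₁₀(0.04657)
= 61.60 · (-1.3319) = -82.05 mV

-82 mV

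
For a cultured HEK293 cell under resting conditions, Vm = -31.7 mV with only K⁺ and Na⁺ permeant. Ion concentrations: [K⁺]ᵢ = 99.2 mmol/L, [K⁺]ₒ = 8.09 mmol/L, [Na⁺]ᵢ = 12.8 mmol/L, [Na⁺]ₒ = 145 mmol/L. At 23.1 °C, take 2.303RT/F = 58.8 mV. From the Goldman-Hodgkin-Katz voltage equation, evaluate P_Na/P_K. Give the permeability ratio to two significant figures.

0.15

Let α = P_Na/P_K. GHK: Vm = 58.8·log₁₀[(Kₒ + α·Naₒ)/(Kᵢ + α·Naᵢ)].
10^(Vm/58.8) = 10^(-31.7/58.8) = 0.28899
So 0.28899·(Kᵢ + α·Naᵢ) = Kₒ + α·Naₒ → α = (0.28899·99.2 − 8.09) / (145.0 − 0.28899·12.8)
α = (28.67 − 8.09) / (145.0 − 3.699) = 20.58/141.3 = 0.1456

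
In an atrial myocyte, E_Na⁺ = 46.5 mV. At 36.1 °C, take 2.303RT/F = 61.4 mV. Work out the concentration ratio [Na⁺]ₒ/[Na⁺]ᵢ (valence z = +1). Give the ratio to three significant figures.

log₁₀([out]/[in]) = E·z/(61.4) = 46.5 × 1 / 61.4 = 0.7573
[out]/[in] = 10^(0.7573) = 5.719

5.72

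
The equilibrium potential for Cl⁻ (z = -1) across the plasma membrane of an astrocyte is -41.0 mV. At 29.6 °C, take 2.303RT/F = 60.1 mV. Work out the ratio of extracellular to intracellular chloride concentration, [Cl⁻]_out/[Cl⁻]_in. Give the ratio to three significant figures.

4.81

log₁₀([out]/[in]) = E·z/(60.1) = -41.0 × -1 / 60.1 = 0.6822
[out]/[in] = 10^(0.6822) = 4.811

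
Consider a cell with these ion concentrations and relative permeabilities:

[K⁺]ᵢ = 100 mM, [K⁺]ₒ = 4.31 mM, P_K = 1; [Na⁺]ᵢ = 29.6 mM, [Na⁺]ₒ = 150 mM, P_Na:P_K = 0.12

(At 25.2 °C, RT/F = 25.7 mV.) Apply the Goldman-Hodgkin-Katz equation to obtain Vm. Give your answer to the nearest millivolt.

Vm = 25.7 · ln[(Σ P·[cation]ₒ + Σ P·[anion]ᵢ) / (Σ P·[cation]ᵢ + Σ P·[anion]ₒ)]
Numerator = 1×4.31 + 0.12×150 = 22.31
Denominator = 1×100 + 0.12×29.6 = 103.6
Vm = 25.7 · ln(0.21545) = 25.7 × (-1.5350) = -39.45 mV

-39 mV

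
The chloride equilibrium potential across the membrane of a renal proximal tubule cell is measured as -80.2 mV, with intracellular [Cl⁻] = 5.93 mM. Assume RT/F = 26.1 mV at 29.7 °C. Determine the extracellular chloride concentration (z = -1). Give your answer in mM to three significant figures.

Nernst: E = (26.1/-1) · ln([out]/[in]), so ln([out]/[in]) = -80.2 × -1 / 26.1 = 3.0728.
[out]/[in] = e^(3.0728) = 21.6.
[out] = 21.6 × 5.93 = 128.1 mM.

128 mM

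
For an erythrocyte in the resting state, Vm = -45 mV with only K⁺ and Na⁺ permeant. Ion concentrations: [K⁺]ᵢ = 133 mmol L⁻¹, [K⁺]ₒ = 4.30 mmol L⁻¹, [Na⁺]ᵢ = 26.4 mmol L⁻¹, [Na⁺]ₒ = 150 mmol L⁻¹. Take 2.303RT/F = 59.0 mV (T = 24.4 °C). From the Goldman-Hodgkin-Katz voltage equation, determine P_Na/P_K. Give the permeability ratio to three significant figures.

0.128

Let α = P_Na/P_K. GHK: Vm = 59.0·log₁₀[(Kₒ + α·Naₒ)/(Kᵢ + α·Naᵢ)].
10^(Vm/59.0) = 10^(-45.0/59.0) = 0.1727
So 0.1727·(Kᵢ + α·Naᵢ) = Kₒ + α·Naₒ → α = (0.1727·133.0 − 4.3) / (150.0 − 0.1727·26.4)
α = (22.97 − 4.3) / (150.0 − 4.559) = 18.67/145.4 = 0.1284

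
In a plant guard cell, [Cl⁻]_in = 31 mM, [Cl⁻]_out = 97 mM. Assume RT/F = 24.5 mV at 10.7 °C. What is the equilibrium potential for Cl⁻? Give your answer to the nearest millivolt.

-28 mV

E = (24.5/z) · ln([Cl⁻]_out/[Cl⁻]_in) with z = -1.
For an anion, dividing by z = -1 reverses the sign.
= (24.5/-1) · ln(97/31) = -24.50 · ln(3.129)
= -24.50 · (1.1407) = -27.95 mV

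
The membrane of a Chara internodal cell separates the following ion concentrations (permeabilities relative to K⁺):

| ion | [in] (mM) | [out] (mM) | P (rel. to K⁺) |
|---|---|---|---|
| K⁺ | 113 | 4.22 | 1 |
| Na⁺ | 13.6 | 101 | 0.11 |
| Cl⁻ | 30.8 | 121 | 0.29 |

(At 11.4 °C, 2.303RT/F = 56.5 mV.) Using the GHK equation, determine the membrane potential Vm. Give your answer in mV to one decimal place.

-44.6 mV

Vm = 56.5 · log₁₀[(Σ P·[cation]ₒ + Σ P·[anion]ᵢ) / (Σ P·[cation]ᵢ + Σ P·[anion]ₒ)]
Numerator = 1×4.22 + 0.11×101 + 0.29×30.8 = 24.26
Denominator = 1×113 + 0.11×13.6 + 0.29×121 = 149.6
Vm = 56.5 · log₁₀(0.16219) = 56.5 × (-0.7900) = -44.63 mV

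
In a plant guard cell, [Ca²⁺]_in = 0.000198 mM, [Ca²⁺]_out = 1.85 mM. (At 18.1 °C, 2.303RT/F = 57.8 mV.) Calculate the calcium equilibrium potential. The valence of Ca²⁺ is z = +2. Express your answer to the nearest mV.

E = (57.8/z) · log₁₀([Ca²⁺]_out/[Ca²⁺]_in) with z = +2.
= (57.8/2) · log₁₀(1.85/0.000198) = 28.90 · log₁₀(9343)
= 28.90 · (3.9705) = 114.75 mV

115 mV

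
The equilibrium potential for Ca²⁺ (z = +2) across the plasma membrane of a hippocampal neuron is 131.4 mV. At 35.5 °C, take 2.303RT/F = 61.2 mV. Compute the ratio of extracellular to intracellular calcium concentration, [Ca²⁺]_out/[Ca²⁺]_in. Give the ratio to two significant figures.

20000

log₁₀([out]/[in]) = E·z/(61.2) = 131.4 × 2 / 61.2 = 4.2941
[out]/[in] = 10^(4.2941) = 1.968e+04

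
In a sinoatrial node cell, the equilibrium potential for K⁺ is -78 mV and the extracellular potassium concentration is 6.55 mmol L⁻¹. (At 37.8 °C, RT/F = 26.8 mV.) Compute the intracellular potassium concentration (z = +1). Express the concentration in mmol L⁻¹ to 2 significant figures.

Nernst: E = (26.8/1) · ln([out]/[in]), so ln([out]/[in]) = -78.0 × 1 / 26.8 = -2.9104.
[out]/[in] = e^(-2.9104) = 0.05445.
[in] = 6.55 / 0.05445 = 120.3 mmol L⁻¹.

120 mmol L⁻¹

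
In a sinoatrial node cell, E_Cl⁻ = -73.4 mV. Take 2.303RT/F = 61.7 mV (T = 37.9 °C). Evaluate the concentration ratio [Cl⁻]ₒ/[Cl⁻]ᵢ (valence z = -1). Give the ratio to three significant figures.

log₁₀([out]/[in]) = E·z/(61.7) = -73.4 × -1 / 61.7 = 1.1896
[out]/[in] = 10^(1.1896) = 15.47

15.5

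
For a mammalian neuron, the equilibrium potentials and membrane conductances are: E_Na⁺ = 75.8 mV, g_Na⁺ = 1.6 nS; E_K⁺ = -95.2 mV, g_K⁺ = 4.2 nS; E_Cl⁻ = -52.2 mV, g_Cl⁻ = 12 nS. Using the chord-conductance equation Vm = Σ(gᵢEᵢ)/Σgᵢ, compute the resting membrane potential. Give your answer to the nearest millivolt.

Σ gᵢEᵢ = 1.6·(75.8) + 4.2·(-95.2) + 12·(-52.2) = -904.96
Σ gᵢ = 1.6 + 4.2 + 12 = 17.8
Vm = -904.96 / 17.8 = -50.84 mV

-51 mV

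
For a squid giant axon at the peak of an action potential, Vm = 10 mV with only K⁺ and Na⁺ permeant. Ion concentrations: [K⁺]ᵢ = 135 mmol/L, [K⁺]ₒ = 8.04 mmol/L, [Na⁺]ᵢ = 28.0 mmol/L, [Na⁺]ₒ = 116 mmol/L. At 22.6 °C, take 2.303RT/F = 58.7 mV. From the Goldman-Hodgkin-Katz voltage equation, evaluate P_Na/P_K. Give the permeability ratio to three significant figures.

2.57

Let α = P_Na/P_K. GHK: Vm = 58.7·log₁₀[(Kₒ + α·Naₒ)/(Kᵢ + α·Naᵢ)].
10^(Vm/58.7) = 10^(10.0/58.7) = 1.4803
So 1.4803·(Kᵢ + α·Naᵢ) = Kₒ + α·Naₒ → α = (1.4803·135.0 − 8.04) / (116.0 − 1.4803·28.0)
α = (199.8 − 8.04) / (116.0 − 41.45) = 191.8/74.55 = 2.573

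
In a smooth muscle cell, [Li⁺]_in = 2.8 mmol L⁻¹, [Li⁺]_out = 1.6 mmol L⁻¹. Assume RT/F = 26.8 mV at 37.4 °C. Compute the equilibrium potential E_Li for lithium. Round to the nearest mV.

-15 mV

E = (26.8/z) · ln([Li⁺]_out/[Li⁺]_in) with z = +1.
= (26.8/1) · ln(1.6/2.8) = 26.80 · ln(0.5714)
= 26.80 · (-0.5596) = -15.00 mV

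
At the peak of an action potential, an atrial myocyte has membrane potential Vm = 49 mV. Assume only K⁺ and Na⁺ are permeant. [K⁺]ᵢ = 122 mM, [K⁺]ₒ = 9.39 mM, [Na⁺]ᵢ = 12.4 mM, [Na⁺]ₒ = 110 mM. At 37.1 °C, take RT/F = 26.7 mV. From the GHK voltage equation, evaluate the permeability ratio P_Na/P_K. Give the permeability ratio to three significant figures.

Let α = P_Na/P_K. GHK: Vm = 26.7·ln[(Kₒ + α·Naₒ)/(Kᵢ + α·Naᵢ)].
e^(Vm/26.7) = e^(49.0/26.7) = 6.2664
So 6.2664·(Kᵢ + α·Naᵢ) = Kₒ + α·Naₒ → α = (6.2664·122.0 − 9.39) / (110.0 − 6.2664·12.4)
α = (764.5 − 9.39) / (110.0 − 77.7) = 755.1/32.3 = 23.38

23.4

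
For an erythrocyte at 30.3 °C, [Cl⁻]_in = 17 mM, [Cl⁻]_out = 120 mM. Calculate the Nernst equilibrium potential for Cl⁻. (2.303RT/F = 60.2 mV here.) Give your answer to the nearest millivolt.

E = (60.2/z) · log₁₀([Cl⁻]_out/[Cl⁻]_in) with z = -1.
For an anion, dividing by z = -1 reverses the sign.
= (60.2/-1) · log₁₀(120/17) = -60.20 · log₁₀(7.059)
= -60.20 · (0.8487) = -51.09 mV

-51 mV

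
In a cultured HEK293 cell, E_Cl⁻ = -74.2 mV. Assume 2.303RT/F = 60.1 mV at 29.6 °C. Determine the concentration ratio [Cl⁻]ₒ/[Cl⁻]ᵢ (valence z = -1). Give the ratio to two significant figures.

log₁₀([out]/[in]) = E·z/(60.1) = -74.2 × -1 / 60.1 = 1.2346
[out]/[in] = 10^(1.2346) = 17.16

17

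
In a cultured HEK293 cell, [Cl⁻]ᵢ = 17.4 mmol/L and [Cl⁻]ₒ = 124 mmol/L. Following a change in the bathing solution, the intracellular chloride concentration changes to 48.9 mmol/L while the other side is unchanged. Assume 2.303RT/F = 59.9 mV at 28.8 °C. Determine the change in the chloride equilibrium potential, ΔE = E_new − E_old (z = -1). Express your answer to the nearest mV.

27 mV

E_old = (59.9/-1)·log₁₀(124/17.4) = -51.09 mV
E_new = (59.9/-1)·log₁₀(124/48.9) = -24.21 mV
ΔE = -24.21 − (-51.09) = 26.88 mV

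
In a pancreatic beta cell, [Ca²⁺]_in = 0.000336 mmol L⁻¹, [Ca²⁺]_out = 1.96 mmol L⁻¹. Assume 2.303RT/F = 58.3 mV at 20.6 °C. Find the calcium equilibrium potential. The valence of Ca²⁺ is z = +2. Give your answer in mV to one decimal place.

E = (58.3/z) · log₁₀([Ca²⁺]_out/[Ca²⁺]_in) with z = +2.
= (58.3/2) · log₁₀(1.96/0.000336) = 29.15 · log₁₀(5833)
= 29.15 · (3.7659) = 109.78 mV

109.8 mV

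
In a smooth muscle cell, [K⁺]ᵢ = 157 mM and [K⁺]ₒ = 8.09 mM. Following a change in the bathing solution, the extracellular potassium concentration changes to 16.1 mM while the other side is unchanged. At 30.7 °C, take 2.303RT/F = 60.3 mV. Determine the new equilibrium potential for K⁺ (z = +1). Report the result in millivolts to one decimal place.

-59.6 mV

After the shift: [K⁺]_out = 16.1, [K⁺]_in = 157 mM.
E_new = (60.3/1)·log₁₀(16.1/157) = 60.30 · (-0.9891) = -59.64 mV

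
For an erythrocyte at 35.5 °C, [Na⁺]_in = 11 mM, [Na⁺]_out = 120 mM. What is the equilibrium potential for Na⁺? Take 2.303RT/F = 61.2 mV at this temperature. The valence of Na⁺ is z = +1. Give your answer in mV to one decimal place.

E = (61.2/z) · log₁₀([Na⁺]_out/[Na⁺]_in) with z = +1.
= (61.2/1) · log₁₀(120/11) = 61.20 · log₁₀(10.91)
= 61.20 · (1.0378) = 63.51 mV

63.5 mV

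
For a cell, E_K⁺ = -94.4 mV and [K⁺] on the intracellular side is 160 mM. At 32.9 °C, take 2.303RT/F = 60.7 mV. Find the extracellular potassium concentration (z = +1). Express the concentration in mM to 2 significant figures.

4.5 mM

Nernst: E = (60.7/1) · log₁₀([out]/[in]), so log₁₀([out]/[in]) = -94.4 × 1 / 60.7 = -1.5552.
[out]/[in] = 10^(-1.5552) = 0.02785.
[out] = 0.02785 × 160 = 4.456 mM.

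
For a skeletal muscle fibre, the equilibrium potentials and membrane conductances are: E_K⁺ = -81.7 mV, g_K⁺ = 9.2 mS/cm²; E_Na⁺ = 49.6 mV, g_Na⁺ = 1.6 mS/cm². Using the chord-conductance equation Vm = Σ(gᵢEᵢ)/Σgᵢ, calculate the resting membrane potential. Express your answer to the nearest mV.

-62 mV

Σ gᵢEᵢ = 9.2·(-81.7) + 1.6·(49.6) = -672.28
Σ gᵢ = 9.2 + 1.6 = 10.8
Vm = -672.28 / 10.8 = -62.25 mV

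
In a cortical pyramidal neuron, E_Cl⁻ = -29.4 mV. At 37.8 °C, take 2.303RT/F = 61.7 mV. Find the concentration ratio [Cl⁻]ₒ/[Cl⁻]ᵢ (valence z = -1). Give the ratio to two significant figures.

3.0

log₁₀([out]/[in]) = E·z/(61.7) = -29.4 × -1 / 61.7 = 0.4765
[out]/[in] = 10^(0.4765) = 2.996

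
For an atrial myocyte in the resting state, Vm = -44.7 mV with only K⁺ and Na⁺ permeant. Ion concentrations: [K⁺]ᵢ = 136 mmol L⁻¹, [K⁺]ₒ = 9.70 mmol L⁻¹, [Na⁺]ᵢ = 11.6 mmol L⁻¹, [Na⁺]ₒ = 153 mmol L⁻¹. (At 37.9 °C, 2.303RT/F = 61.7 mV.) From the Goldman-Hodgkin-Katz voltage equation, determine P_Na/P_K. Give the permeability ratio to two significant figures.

Let α = P_Na/P_K. GHK: Vm = 61.7·log₁₀[(Kₒ + α·Naₒ)/(Kᵢ + α·Naᵢ)].
10^(Vm/61.7) = 10^(-44.7/61.7) = 0.18859
So 0.18859·(Kᵢ + α·Naᵢ) = Kₒ + α·Naₒ → α = (0.18859·136.0 − 9.7) / (153.0 − 0.18859·11.6)
α = (25.65 − 9.7) / (153.0 − 2.188) = 15.95/150.8 = 0.1058

0.11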